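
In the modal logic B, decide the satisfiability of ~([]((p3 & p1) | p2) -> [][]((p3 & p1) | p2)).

Satisfiable

1. ~([]((p3 & p1) | p2) -> [][]((p3 & p1) | p2)), u
2. []((p3 & p1) | p2), u
3. ~[][]((p3 & p1) | p2), u
4. (p3 & p1) | p2, u
5. p2, u
6. ~[]((p3 & p1) | p2), v
7. (p3 & p1) | p2, v
8. p2, v
9. ~((p3 & p1) | p2), w
10. ~(p3 & p1), w
11. ~p2, w
12. ~p1, w
Accessibility: uRu, uRv, vRu, vRv, vRw, wRv, wRw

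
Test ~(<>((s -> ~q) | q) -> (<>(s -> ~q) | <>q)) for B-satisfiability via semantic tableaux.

Unsatisfiable

1. ~(<>((s -> ~q) | q) -> (<>(s -> ~q) | <>q)), u
2. <>((s -> ~q) | q), u
3. ~(<>(s -> ~q) | <>q), u
4. ~<>(s -> ~q), u
5. ~<>q, u
6. ~(s -> ~q), u
7. s, u
8. q, u
9. ~q, u
Accessibility: uRu
Branch closes: q and ~q both at u.
All branches of the tableau close; one closing branch shown above.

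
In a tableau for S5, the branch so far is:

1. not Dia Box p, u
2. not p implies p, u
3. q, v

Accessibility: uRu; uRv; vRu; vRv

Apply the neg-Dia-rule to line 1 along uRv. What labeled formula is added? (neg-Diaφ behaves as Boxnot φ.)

neg-Diaφ behaves as Boxnot φ: propagate the negated body to each accessible world.

not Box p, v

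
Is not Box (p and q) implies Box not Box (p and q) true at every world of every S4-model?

Tableau for the negation not (not Box (p and q) implies Box not Box (p and q)):
1. not (not Box (p and q) implies Box not Box (p and q)), 0
2. not Box (p and q), 0   [neg-implies-rule on 1]
3. not Box not Box (p and q), 0   [neg-implies-rule on 1]
4. not (p and q), 1   [neg-Box-rule on 2: fresh world 1, 0R1]
5. not q, 1   [neg-and-rule on 4 (branches; this branch)]
6. Box (p and q), 2   [neg-Box-rule on 3: fresh world 2, 0R2]
7. p and q, 2   [Box-rule on 6 via 2R2]
8. p, 2   [and-rule on 7]
9. q, 2   [and-rule on 7]
Accessibility: 0R0, 0R1, 0R2, 1R1, 2R2
The negation has an open branch (countermodel exists).

No, not valid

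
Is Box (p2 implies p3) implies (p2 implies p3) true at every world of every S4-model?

Valid

Tableau for the negation not (Box (p2 implies p3) implies (p2 implies p3)):
1. not (Box (p2 implies p3) implies (p2 implies p3)), u
2. Box (p2 implies p3), u
3. not (p2 implies p3), u
4. p2, u
5. not p3, u
6. p2 implies p3, u
7. p3, u
Accessibility: uRu
Branch closes: p3 and not p3 both at u.
Every branch of the negation's tableau closes; the branch above is one of them.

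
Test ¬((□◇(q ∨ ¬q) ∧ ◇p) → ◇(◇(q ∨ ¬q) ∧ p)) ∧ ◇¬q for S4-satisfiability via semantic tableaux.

Unsatisfiable (every branch closes)

1. ¬((□◇(q ∨ ¬q) ∧ ◇p) → ◇(◇(q ∨ ¬q) ∧ p)) ∧ ◇¬q, w0
2. ¬((□◇(q ∨ ¬q) ∧ ◇p) → ◇(◇(q ∨ ¬q) ∧ p)), w0
3. ◇¬q, w0
4. □◇(q ∨ ¬q) ∧ ◇p, w0
5. ¬◇(◇(q ∨ ¬q) ∧ p), w0
6. □◇(q ∨ ¬q), w0
7. ◇p, w0
8. ¬(◇(q ∨ ¬q) ∧ p), w0
9. ◇(q ∨ ¬q), w0
10. ¬p, w0
11. ¬q, w1
12. ¬(◇(q ∨ ¬q) ∧ p), w1
13. ◇(q ∨ ¬q), w1
14. ¬p, w1
15. p, w2
16. ¬(◇(q ∨ ¬q) ∧ p), w2
17. ◇(q ∨ ¬q), w2
18. ¬◇(q ∨ ¬q), w2
19. ¬(q ∨ ¬q), w2
20. ¬q, w2
21. q, w2
Accessibility: w0Rw0, w0Rw1, w0Rw2, w1Rw1, w2Rw2
Branch closes: q and ¬q both at w2.
(One branch shown.) All branches close.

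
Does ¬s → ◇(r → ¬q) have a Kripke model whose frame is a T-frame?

Satisfiable (open branch found)

1. ¬s → ◇(r → ¬q), u
2. ◇(r → ¬q), u
3. r → ¬q, v
4. ¬q, v
Accessibility: uRu, uRv, vRv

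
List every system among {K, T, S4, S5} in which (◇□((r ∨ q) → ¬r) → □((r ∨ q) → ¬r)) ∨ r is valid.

S5

S4-tableau for the negation ¬((◇□((r ∨ q) → ¬r) → □((r ∨ q) → ¬r)) ∨ r):
1. ¬((◇□((r ∨ q) → ¬r) → □((r ∨ q) → ¬r)) ∨ r), 0
2. ¬(◇□((r ∨ q) → ¬r) → □((r ∨ q) → ¬r)), 0
3. ¬r, 0
4. ◇□((r ∨ q) → ¬r), 0
5. ¬□((r ∨ q) → ¬r), 0
6. □((r ∨ q) → ¬r), 1
7. (r ∨ q) → ¬r, 1
8. ¬r, 1
9. ¬((r ∨ q) → ¬r), 2
10. r ∨ q, 2
11. r, 2
12. q, 2
Accessibility: 0R0, 0R1, 0R2, 1R1, 2R2
Complete open branch: countermodel on an S4-frame, so not valid in S4, nor in K, T (the same frame is also a K-frame and a T-frame).
S5-tableau for the negation ¬((◇□((r ∨ q) → ¬r) → □((r ∨ q) → ¬r)) ∨ r):
1. ¬((◇□((r ∨ q) → ¬r) → □((r ∨ q) → ¬r)) ∨ r), 0
2. ¬(◇□((r ∨ q) → ¬r) → □((r ∨ q) → ¬r)), 0
3. ¬r, 0
4. ◇□((r ∨ q) → ¬r), 0
5. ¬□((r ∨ q) → ¬r), 0
6. □((r ∨ q) → ¬r), 1
7. (r ∨ q) → ¬r, 0
8. (r ∨ q) → ¬r, 1
9. ¬(r ∨ q), 0
10. ¬q, 0
11. ¬(r ∨ q), 1
12. ¬r, 1
13. ¬q, 1
14. ¬((r ∨ q) → ¬r), 2
15. r ∨ q, 2
16. r, 2
17. (r ∨ q) → ¬r, 2
18. q, 2
19. ¬(r ∨ q), 2
20. ¬r, 2
21. ¬q, 2
Accessibility: 0R0, 0R1, 0R2, 1R0, 1R1, 1R2, 2R0, 2R1, 2R2
Branch closes: r and ¬r both at 2.
Every branch closes (one shown): valid in S5.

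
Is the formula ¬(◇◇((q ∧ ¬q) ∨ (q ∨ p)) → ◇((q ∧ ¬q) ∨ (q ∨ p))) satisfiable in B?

1. ¬(◇◇((q ∧ ¬q) ∨ (q ∨ p)) → ◇((q ∧ ¬q) ∨ (q ∨ p))), 0
2. ◇◇((q ∧ ¬q) ∨ (q ∨ p)), 0
3. ¬◇((q ∧ ¬q) ∨ (q ∨ p)), 0
4. ¬((q ∧ ¬q) ∨ (q ∨ p)), 0
5. ¬(q ∧ ¬q), 0
6. ¬(q ∨ p), 0
7. ¬q, 0
8. ¬p, 0
9. ◇((q ∧ ¬q) ∨ (q ∨ p)), 1
10. ¬((q ∧ ¬q) ∨ (q ∨ p)), 1
11. ¬(q ∧ ¬q), 1
12. ¬(q ∨ p), 1
13. ¬q, 1
14. ¬p, 1
15. (q ∧ ¬q) ∨ (q ∨ p), 2
16. q ∨ p, 2
17. p, 2
Accessibility: 0R0, 0R1, 1R0, 1R1, 1R2, 2R1, 2R2

Yes, satisfiable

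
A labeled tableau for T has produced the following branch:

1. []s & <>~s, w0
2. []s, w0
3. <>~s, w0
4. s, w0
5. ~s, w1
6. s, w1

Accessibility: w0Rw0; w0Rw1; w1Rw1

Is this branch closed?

Closed

Both s and ~s appear at w1.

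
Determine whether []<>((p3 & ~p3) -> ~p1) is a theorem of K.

Tableau for the negation ~[]<>((p3 & ~p3) -> ~p1):
1. ~[]<>((p3 & ~p3) -> ~p1), u
2. ~<>((p3 & ~p3) -> ~p1), v
Accessibility: uRv
The negation has an open branch (countermodel exists).

Not valid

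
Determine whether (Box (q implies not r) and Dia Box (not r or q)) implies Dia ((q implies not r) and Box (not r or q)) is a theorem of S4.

Tableau for the negation not ((Box (q implies not r) and Dia Box (not r or q)) implies Dia ((q implies not r) and Box (not r or q))):
1. not ((Box (q implies not r) and Dia Box (not r or q)) implies Dia ((q implies not r) and Box (not r or q))), 0
2. Box (q implies not r) and Dia Box (not r or q), 0
3. not Dia ((q implies not r) and Box (not r or q)), 0
4. Box (q implies not r), 0
5. Dia Box (not r or q), 0
6. not ((q implies not r) and Box (not r or q)), 0
7. q implies not r, 0
8. not Box (not r or q), 0
9. not r, 0
10. Box (not r or q), 1
11. not ((q implies not r) and Box (not r or q)), 1
12. q implies not r, 1
13. not r or q, 1
14. not Box (not r or q), 1
15. not r, 1
16. q, 1
17. not (not r or q), 2
18. r, 2
19. not q, 2
20. not ((q implies not r) and Box (not r or q)), 2
21. q implies not r, 2
22. not Box (not r or q), 2
23. not (not r or q), 3
24. r, 3
25. not q, 3
26. not ((q implies not r) and Box (not r or q)), 3
27. q implies not r, 3
28. not r or q, 3
29. not Box (not r or q), 3
30. q, 3
Accessibility: 0R0, 0R1, 0R2, 0R3, 1R1, 1R3, 2R2, 3R3
Branch closes: q and not q both at 3.
Every branch of the negation's tableau closes; the branch above is one of them.

Valid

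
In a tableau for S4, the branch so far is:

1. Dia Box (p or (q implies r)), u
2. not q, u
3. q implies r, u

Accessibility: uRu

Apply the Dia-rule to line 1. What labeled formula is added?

a fresh world v with uRv, and Box (p or (q implies r)) at v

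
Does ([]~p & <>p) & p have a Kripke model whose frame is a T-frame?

Unsatisfiable (every branch closes)

1. ([]~p & <>p) & p, w0
2. []~p & <>p, w0
3. p, w0
4. []~p, w0
5. <>p, w0
6. ~p, w0
Accessibility: w0Rw0
Branch closes: p and ~p both at w0.
All branches of the tableau close; one closing branch shown above.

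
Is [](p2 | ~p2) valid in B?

Yes, valid

Tableau for the negation ~[](p2 | ~p2):
1. ~[](p2 | ~p2), w0
2. ~(p2 | ~p2), w1
3. ~p2, w1
4. p2, w1
Accessibility: w0Rw0, w0Rw1, w1Rw0, w1Rw1
Branch closes: p2 and ~p2 both at w1.
Every branch of the negation's tableau closes; the branch above is one of them.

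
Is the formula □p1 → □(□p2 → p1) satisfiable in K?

Satisfiable

1. □p1 → □(□p2 → p1), u
2. □(□p2 → p1), u   [→-rule on 1 (branches; this branch)]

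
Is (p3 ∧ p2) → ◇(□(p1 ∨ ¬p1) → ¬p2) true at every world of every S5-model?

No, not valid

Tableau for the negation ¬((p3 ∧ p2) → ◇(□(p1 ∨ ¬p1) → ¬p2)):
1. ¬((p3 ∧ p2) → ◇(□(p1 ∨ ¬p1) → ¬p2)), 0
2. p3 ∧ p2, 0
3. ¬◇(□(p1 ∨ ¬p1) → ¬p2), 0
4. p3, 0
5. p2, 0
6. ¬(□(p1 ∨ ¬p1) → ¬p2), 0
7. □(p1 ∨ ¬p1), 0
8. p1 ∨ ¬p1, 0
9. ¬p1, 0
Accessibility: 0R0
The negation has an open branch (countermodel exists).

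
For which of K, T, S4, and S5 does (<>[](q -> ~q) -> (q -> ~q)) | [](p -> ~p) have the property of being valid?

S5-tableau for the negation ~((<>[](q -> ~q) -> (q -> ~q)) | [](p -> ~p)):
1. ~((<>[](q -> ~q) -> (q -> ~q)) | [](p -> ~p)), w0
2. ~(<>[](q -> ~q) -> (q -> ~q)), w0
3. ~[](p -> ~p), w0
4. <>[](q -> ~q), w0
5. ~(q -> ~q), w0
6. q, w0
7. ~(p -> ~p), w1
8. p, w1
9. [](q -> ~q), w2
10. q -> ~q, w0
11. q -> ~q, w1
12. q -> ~q, w2
13. ~q, w0
Accessibility: w0Rw0, w0Rw1, w0Rw2, w1Rw0, w1Rw1, w1Rw2, w2Rw0, w2Rw1, w2Rw2
Branch closes: q and ~q both at w0.
Every branch closes (one shown): valid in S5.
S4-tableau for the negation ~((<>[](q -> ~q) -> (q -> ~q)) | [](p -> ~p)):
1. ~((<>[](q -> ~q) -> (q -> ~q)) | [](p -> ~p)), w0
2. ~(<>[](q -> ~q) -> (q -> ~q)), w0
3. ~[](p -> ~p), w0
4. <>[](q -> ~q), w0
5. ~(q -> ~q), w0
6. q, w0
7. ~(p -> ~p), w1
8. p, w1
9. [](q -> ~q), w2
10. q -> ~q, w2
11. ~q, w2
Accessibility: w0Rw0, w0Rw1, w0Rw2, w1Rw1, w2Rw2
Complete open branch: countermodel on an S4-frame, so not valid in S4, nor in K, T (the same frame is also a K-frame and a T-frame).

S5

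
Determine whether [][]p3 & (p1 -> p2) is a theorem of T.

Not valid

Tableau for the negation ~([][]p3 & (p1 -> p2)):
1. ~([][]p3 & (p1 -> p2)), 0
2. ~(p1 -> p2), 0   [~&-rule on 1 (branches; this branch)]
3. p1, 0   [~->-rule on 2]
4. ~p2, 0   [~->-rule on 2]
Accessibility: 0R0
The negation has an open branch (countermodel exists).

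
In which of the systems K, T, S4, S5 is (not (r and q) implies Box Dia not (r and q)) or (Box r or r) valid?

S5-tableau for the negation not ((not (r and q) implies Box Dia not (r and q)) or (Box r or r)):
1. not ((not (r and q) implies Box Dia not (r and q)) or (Box r or r)), 0
2. not (not (r and q) implies Box Dia not (r and q)), 0   [neg-or-rule on 1]
3. not (Box r or r), 0   [neg-or-rule on 1]
4. not (r and q), 0   [neg-implies-rule on 2]
5. not Box Dia not (r and q), 0   [neg-implies-rule on 2]
6. not Box r, 0   [neg-or-rule on 3]
7. not r, 0   [neg-or-rule on 3]
8. not q, 0   [neg-and-rule on 4 (branches; this branch)]
9. not Dia not (r and q), 1   [neg-Box-rule on 5: fresh world 1, 0R1]
10. r and q, 0   [neg-Dia-rule on 9 via 1R0]
11. r, 0   [and-rule on 10]
12. q, 0   [and-rule on 10]
Accessibility: 0R0, 0R1, 1R0, 1R1
Branch closes: r and not r both at 0.
Every branch closes (one shown): valid in S5.
S4-tableau for the negation not ((not (r and q) implies Box Dia not (r and q)) or (Box r or r)):
1. not ((not (r and q) implies Box Dia not (r and q)) or (Box r or r)), 0
2. not (not (r and q) implies Box Dia not (r and q)), 0   [neg-or-rule on 1]
3. not (Box r or r), 0   [neg-or-rule on 1]
4. not (r and q), 0   [neg-implies-rule on 2]
5. not Box Dia not (r and q), 0   [neg-implies-rule on 2]
6. not Box r, 0   [neg-or-rule on 3]
7. not r, 0   [neg-or-rule on 3]
8. not q, 0   [neg-and-rule on 4 (branches; this branch)]
9. not Dia not (r and q), 1   [neg-Box-rule on 5: fresh world 1, 0R1]
10. r and q, 1   [neg-Dia-rule on 9 via 1R1]
11. r, 1   [and-rule on 10]
12. q, 1   [and-rule on 10]
13. not r, 2   [neg-Box-rule on 6: fresh world 2, 0R2]
Accessibility: 0R0, 0R1, 0R2, 1R1, 2R2
Complete open branch: countermodel on an S4-frame, so not valid in S4, nor in K, T (the same frame is also a K-frame and a T-frame).

S5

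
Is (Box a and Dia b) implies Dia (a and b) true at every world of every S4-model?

Valid in S4

Tableau for the negation not ((Box a and Dia b) implies Dia (a and b)):
1. not ((Box a and Dia b) implies Dia (a and b)), w0
2. Box a and Dia b, w0
3. not Dia (a and b), w0
4. Box a, w0
5. Dia b, w0
6. not (a and b), w0
7. a, w0
8. not b, w0
9. b, w1
10. not (a and b), w1
11. a, w1
12. not b, w1
Accessibility: w0Rw0, w0Rw1, w1Rw1
Branch closes: b and not b both at w1.
Every branch of the negation's tableau closes; the branch above is one of them.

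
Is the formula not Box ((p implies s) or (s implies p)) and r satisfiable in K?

1. not Box ((p implies s) or (s implies p)) and r, 0
2. not Box ((p implies s) or (s implies p)), 0   [and-rule on 1]
3. r, 0   [and-rule on 1]
4. not ((p implies s) or (s implies p)), 1   [neg-Box-rule on 2: fresh world 1, 0R1]
5. not (p implies s), 1   [neg-or-rule on 4]
6. not (s implies p), 1   [neg-or-rule on 4]
7. p, 1   [neg-implies-rule on 5]
8. not s, 1   [neg-implies-rule on 5]
9. s, 1   [neg-implies-rule on 6]
10. not p, 1   [neg-implies-rule on 6]
Accessibility: 0R1
Branch closes: s and not s both at 1.
(One branch shown.) All branches close.

Unsatisfiable (every branch closes)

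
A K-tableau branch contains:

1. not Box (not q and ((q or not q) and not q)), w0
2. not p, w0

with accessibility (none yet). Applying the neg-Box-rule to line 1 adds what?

a fresh world w1 with w0Rw1, and not (not q and ((q or not q) and not q)) at w1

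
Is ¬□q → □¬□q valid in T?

Not valid

Tableau for the negation ¬(¬□q → □¬□q):
1. ¬(¬□q → □¬□q), 0
2. ¬□q, 0   [¬→-rule on 1]
3. ¬□¬□q, 0   [¬→-rule on 1]
4. ¬q, 1   [¬□-rule on 2: fresh world 1, 0R1]
5. □q, 2   [¬□-rule on 3: fresh world 2, 0R2]
6. q, 2   [□-rule on 5 via 2R2]
Accessibility: 0R0, 0R1, 0R2, 1R1, 2R2
The negation has an open branch (countermodel exists).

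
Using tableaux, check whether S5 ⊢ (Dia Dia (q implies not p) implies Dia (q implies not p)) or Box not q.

Valid in S5

Tableau for the negation not ((Dia Dia (q implies not p) implies Dia (q implies not p)) or Box not q):
1. not ((Dia Dia (q implies not p) implies Dia (q implies not p)) or Box not q), w0
2. not (Dia Dia (q implies not p) implies Dia (q implies not p)), w0
3. not Box not q, w0
4. Dia Dia (q implies not p), w0
5. not Dia (q implies not p), w0
6. not (q implies not p), w0
7. q, w0
8. p, w0
9. q, w1
10. not (q implies not p), w1
11. p, w1
12. Dia (q implies not p), w2
13. not (q implies not p), w2
14. q, w2
15. p, w2
16. q implies not p, w3
17. not (q implies not p), w3
18. q, w3
19. p, w3
20. not p, w3
Accessibility: w0Rw0, w0Rw1, w0Rw2, w0Rw3, w1Rw0, w1Rw1, w1Rw2, w1Rw3, w2Rw0, w2Rw1, w2Rw2, w2Rw3, w3Rw0, w3Rw1, w3Rw2, w3Rw3
Branch closes: p and not p both at w3.
Every branch of the negation's tableau closes; the branch above is one of them.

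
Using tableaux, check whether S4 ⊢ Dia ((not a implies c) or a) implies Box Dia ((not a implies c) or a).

Tableau for the negation not (Dia ((not a implies c) or a) implies Box Dia ((not a implies c) or a)):
1. not (Dia ((not a implies c) or a) implies Box Dia ((not a implies c) or a)), 0
2. Dia ((not a implies c) or a), 0   [neg-implies-rule on 1]
3. not Box Dia ((not a implies c) or a), 0   [neg-implies-rule on 1]
4. (not a implies c) or a, 1   [Dia-rule on 2: fresh world 1, 0R1]
5. a, 1   [or-rule on 4 (branches; this branch)]
6. not Dia ((not a implies c) or a), 2   [neg-Box-rule on 3: fresh world 2, 0R2]
7. not ((not a implies c) or a), 2   [neg-Dia-rule on 6 via 2R2]
8. not (not a implies c), 2   [neg-or-rule on 7]
9. not a, 2   [neg-or-rule on 7]
10. not c, 2   [neg-implies-rule on 8]
Accessibility: 0R0, 0R1, 0R2, 1R1, 2R2
The negation has an open branch (countermodel exists).

No, not valid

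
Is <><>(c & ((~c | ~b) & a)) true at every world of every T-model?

Tableau for the negation ~<><>(c & ((~c | ~b) & a)):
1. ~<><>(c & ((~c | ~b) & a)), w0
2. ~<>(c & ((~c | ~b) & a)), w0   [~<>-rule on 1 via w0Rw0]
3. ~(c & ((~c | ~b) & a)), w0   [~<>-rule on 2 via w0Rw0]
4. ~((~c | ~b) & a), w0   [~&-rule on 3 (branches; this branch)]
5. ~a, w0   [~&-rule on 4 (branches; this branch)]
Accessibility: w0Rw0
The negation has an open branch (countermodel exists).

Not valid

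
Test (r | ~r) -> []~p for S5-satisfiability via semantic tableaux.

1. (r | ~r) -> []~p, 0
2. []~p, 0
3. ~p, 0
Accessibility: 0R0

Satisfiable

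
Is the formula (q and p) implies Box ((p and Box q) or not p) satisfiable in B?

1. (q and p) implies Box ((p and Box q) or not p), u
2. Box ((p and Box q) or not p), u   [implies-rule on 1 (branches; this branch)]
3. (p and Box q) or not p, u   [Box-rule on 2 via uRu]
4. not p, u   [or-rule on 3 (branches; this branch)]
Accessibility: uRu

Satisfiable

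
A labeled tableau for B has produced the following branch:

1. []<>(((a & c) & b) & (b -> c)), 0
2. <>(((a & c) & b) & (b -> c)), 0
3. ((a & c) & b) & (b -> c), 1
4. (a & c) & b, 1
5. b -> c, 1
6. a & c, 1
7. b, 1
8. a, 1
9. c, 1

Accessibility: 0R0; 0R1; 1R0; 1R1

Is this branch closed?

No world carries both an atom and its negation.

Open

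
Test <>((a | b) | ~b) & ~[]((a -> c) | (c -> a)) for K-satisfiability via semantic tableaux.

1. <>((a | b) | ~b) & ~[]((a -> c) | (c -> a)), u
2. <>((a | b) | ~b), u   [&-rule on 1]
3. ~[]((a -> c) | (c -> a)), u   [&-rule on 1]
4. (a | b) | ~b, v   [<>-rule on 2: fresh world v, uRv]
5. a | b, v   [|-rule on 4 (branches; this branch)]
6. b, v   [|-rule on 5 (branches; this branch)]
7. ~((a -> c) | (c -> a)), w   [~[]-rule on 3: fresh world w, uRw]
8. ~(a -> c), w   [~|-rule on 7]
9. ~(c -> a), w   [~|-rule on 7]
10. a, w   [~->-rule on 8]
11. ~c, w   [~->-rule on 8]
12. c, w   [~->-rule on 9]
13. ~a, w   [~->-rule on 9]
Accessibility: uRv, uRw
Branch closes: c and ~c both at w.
All branches of the tableau close; one closing branch shown above.

Unsatisfiable (every branch closes)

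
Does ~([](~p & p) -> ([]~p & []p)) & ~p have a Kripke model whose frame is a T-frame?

1. ~([](~p & p) -> ([]~p & []p)) & ~p, w0
2. ~([](~p & p) -> ([]~p & []p)), w0
3. ~p, w0
4. [](~p & p), w0
5. ~([]~p & []p), w0
6. ~p & p, w0
7. p, w0
Accessibility: w0Rw0
Branch closes: p and ~p both at w0.
All branches of the tableau close; one closing branch shown above.

No, unsatisfiable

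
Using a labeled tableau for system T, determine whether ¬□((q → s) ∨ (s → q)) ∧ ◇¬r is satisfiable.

Unsatisfiable

1. ¬□((q → s) ∨ (s → q)) ∧ ◇¬r, w0
2. ¬□((q → s) ∨ (s → q)), w0
3. ◇¬r, w0
4. ¬((q → s) ∨ (s → q)), w1
5. ¬(q → s), w1
6. ¬(s → q), w1
7. q, w1
8. ¬s, w1
9. s, w1
10. ¬q, w1
Accessibility: w0Rw0, w0Rw1, w1Rw1
Branch closes: s and ¬s both at w1.
Every branch closes; the branch above is one of them.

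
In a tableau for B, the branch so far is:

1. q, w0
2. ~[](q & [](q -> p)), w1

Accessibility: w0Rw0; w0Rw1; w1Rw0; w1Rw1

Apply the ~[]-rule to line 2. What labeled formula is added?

a fresh world w2 with w1Rw2, and ~(q & [](q -> p)) at w2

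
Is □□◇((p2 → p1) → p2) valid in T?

Invalid (countermodel exists)

Tableau for the negation ¬□□◇((p2 → p1) → p2):
1. ¬□□◇((p2 → p1) → p2), 0
2. ¬□◇((p2 → p1) → p2), 1
3. ¬◇((p2 → p1) → p2), 2
4. ¬((p2 → p1) → p2), 2
5. p2 → p1, 2
6. ¬p2, 2
7. p1, 2
Accessibility: 0R0, 0R1, 1R1, 1R2, 2R2
The negation has an open branch (countermodel exists).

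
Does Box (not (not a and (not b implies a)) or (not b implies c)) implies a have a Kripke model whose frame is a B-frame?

Yes, satisfiable

1. Box (not (not a and (not b implies a)) or (not b implies c)) implies a, w0
2. a, w0   [implies-rule on 1 (branches; this branch)]
Accessibility: w0Rw0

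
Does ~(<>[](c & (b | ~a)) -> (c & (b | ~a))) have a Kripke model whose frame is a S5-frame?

1. ~(<>[](c & (b | ~a)) -> (c & (b | ~a))), w0
2. <>[](c & (b | ~a)), w0
3. ~(c & (b | ~a)), w0
4. ~(b | ~a), w0
5. ~b, w0
6. a, w0
7. [](c & (b | ~a)), w1
8. c & (b | ~a), w0
9. c, w0
10. b | ~a, w0
11. c & (b | ~a), w1
12. c, w1
13. b | ~a, w1
14. ~a, w0
Accessibility: w0Rw0, w0Rw1, w1Rw0, w1Rw1
Branch closes: a and ~a both at w0.
(One branch shown.) All branches close.

Unsatisfiable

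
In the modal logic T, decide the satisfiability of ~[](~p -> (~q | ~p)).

1. ~[](~p -> (~q | ~p)), u
2. ~(~p -> (~q | ~p)), v   [~[]-rule on 1: fresh world v, uRv]
3. ~p, v   [~->-rule on 2]
4. ~(~q | ~p), v   [~->-rule on 2]
5. q, v   [~|-rule on 4]
6. p, v   [~|-rule on 4]
Accessibility: uRu, uRv, vRv
Branch closes: p and ~p both at v.
All branches of the tableau close; one closing branch shown above.

Unsatisfiable (every branch closes)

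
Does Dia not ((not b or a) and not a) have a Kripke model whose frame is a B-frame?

Satisfiable

1. Dia not ((not b or a) and not a), u
2. not ((not b or a) and not a), v
3. a, v
Accessibility: uRu, uRv, vRu, vRv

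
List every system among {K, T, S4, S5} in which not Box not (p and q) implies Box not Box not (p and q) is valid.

S5

S5-tableau for the negation not (not Box not (p and q) implies Box not Box not (p and q)):
1. not (not Box not (p and q) implies Box not Box not (p and q)), u
2. not Box not (p and q), u
3. not Box not Box not (p and q), u
4. p and q, v
5. p, v
6. q, v
7. Box not (p and q), w
8. not (p and q), u
9. not (p and q), v
10. not (p and q), w
11. not q, u
12. not q, v
Accessibility: uRu, uRv, uRw, vRu, vRv, vRw, wRu, wRv, wRw
Branch closes: q and not q both at v.
Every branch closes (one shown): valid in S5.
S4-tableau for the negation not (not Box not (p and q) implies Box not Box not (p and q)):
1. not (not Box not (p and q) implies Box not Box not (p and q)), u
2. not Box not (p and q), u
3. not Box not Box not (p and q), u
4. p and q, v
5. p, v
6. q, v
7. Box not (p and q), w
8. not (p and q), w
9. not q, w
Accessibility: uRu, uRv, uRw, vRv, wRw
Complete open branch: countermodel on an S4-frame, so not valid in S4, nor in K, T (the same frame is also a K-frame and a T-frame).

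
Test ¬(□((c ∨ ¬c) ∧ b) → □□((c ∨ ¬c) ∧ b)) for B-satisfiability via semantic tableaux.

Satisfiable (open branch found)

1. ¬(□((c ∨ ¬c) ∧ b) → □□((c ∨ ¬c) ∧ b)), u
2. □((c ∨ ¬c) ∧ b), u
3. ¬□□((c ∨ ¬c) ∧ b), u
4. (c ∨ ¬c) ∧ b, u
5. c ∨ ¬c, u
6. b, u
7. ¬c, u
8. ¬□((c ∨ ¬c) ∧ b), v
9. (c ∨ ¬c) ∧ b, v
10. c ∨ ¬c, v
11. b, v
12. ¬c, v
13. ¬((c ∨ ¬c) ∧ b), w
14. ¬b, w
Accessibility: uRu, uRv, vRu, vRv, vRw, wRv, wRw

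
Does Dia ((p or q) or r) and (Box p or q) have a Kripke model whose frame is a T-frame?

Satisfiable (open branch found)

1. Dia ((p or q) or r) and (Box p or q), 0
2. Dia ((p or q) or r), 0
3. Box p or q, 0
4. q, 0
5. (p or q) or r, 1
6. r, 1
Accessibility: 0R0, 0R1, 1R1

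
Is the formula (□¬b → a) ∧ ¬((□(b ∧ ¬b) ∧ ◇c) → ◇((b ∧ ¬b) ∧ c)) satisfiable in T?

Unsatisfiable

1. (□¬b → a) ∧ ¬((□(b ∧ ¬b) ∧ ◇c) → ◇((b ∧ ¬b) ∧ c)), 0
2. □¬b → a, 0   [∧-rule on 1]
3. ¬((□(b ∧ ¬b) ∧ ◇c) → ◇((b ∧ ¬b) ∧ c)), 0   [∧-rule on 1]
4. □(b ∧ ¬b) ∧ ◇c, 0   [¬→-rule on 3]
5. ¬◇((b ∧ ¬b) ∧ c), 0   [¬→-rule on 3]
6. □(b ∧ ¬b), 0   [∧-rule on 4]
7. ◇c, 0   [∧-rule on 4]
8. ¬((b ∧ ¬b) ∧ c), 0   [¬◇-rule on 5 via 0R0]
9. b ∧ ¬b, 0   [□-rule on 6 via 0R0]
10. b, 0   [∧-rule on 9]
11. ¬b, 0   [∧-rule on 9]
Accessibility: 0R0
Branch closes: b and ¬b both at 0.
Every branch closes; the branch above is one of them.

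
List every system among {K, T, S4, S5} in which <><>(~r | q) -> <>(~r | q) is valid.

S4, S5

S4-tableau for the negation ~(<><>(~r | q) -> <>(~r | q)):
1. ~(<><>(~r | q) -> <>(~r | q)), 0
2. <><>(~r | q), 0
3. ~<>(~r | q), 0
4. ~(~r | q), 0
5. r, 0
6. ~q, 0
7. <>(~r | q), 1
8. ~(~r | q), 1
9. r, 1
10. ~q, 1
11. ~r | q, 2
12. ~(~r | q), 2
13. r, 2
14. ~q, 2
15. q, 2
Accessibility: 0R0, 0R1, 0R2, 1R1, 1R2, 2R2
Branch closes: q and ~q both at 2.
Every branch closes (one shown): valid in S4, hence also in S5 (every theorem of S4 is a theorem of S5).
T-tableau for the negation ~(<><>(~r | q) -> <>(~r | q)):
1. ~(<><>(~r | q) -> <>(~r | q)), 0
2. <><>(~r | q), 0
3. ~<>(~r | q), 0
4. ~(~r | q), 0
5. r, 0
6. ~q, 0
7. <>(~r | q), 1
8. ~(~r | q), 1
9. r, 1
10. ~q, 1
11. ~r | q, 2
12. q, 2
Accessibility: 0R0, 0R1, 1R1, 1R2, 2R2
Complete open branch: countermodel on a T-frame, so not valid in T, nor in K (the same frame is also a K-frame).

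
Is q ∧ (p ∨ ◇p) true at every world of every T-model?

Invalid (countermodel exists)

Tableau for the negation ¬(q ∧ (p ∨ ◇p)):
1. ¬(q ∧ (p ∨ ◇p)), 0
2. ¬(p ∨ ◇p), 0
3. ¬p, 0
4. ¬◇p, 0
Accessibility: 0R0
The negation has an open branch (countermodel exists).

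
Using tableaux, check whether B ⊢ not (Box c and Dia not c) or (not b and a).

Tableau for the negation not (not (Box c and Dia not c) or (not b and a)):
1. not (not (Box c and Dia not c) or (not b and a)), w0
2. Box c and Dia not c, w0   [neg-or-rule on 1]
3. not (not b and a), w0   [neg-or-rule on 1]
4. Box c, w0   [and-rule on 2]
5. Dia not c, w0   [and-rule on 2]
6. c, w0   [Box-rule on 4 via w0Rw0]
7. not a, w0   [neg-and-rule on 3 (branches; this branch)]
8. not c, w1   [Dia-rule on 5: fresh world w1, w0Rw1]
9. c, w1   [Box-rule on 4 via w0Rw1]
Accessibility: w0Rw0, w0Rw1, w1Rw0, w1Rw1
Branch closes: c and not c both at w1.
Every branch of the negation's tableau closes; the branch above is one of them.

Yes, valid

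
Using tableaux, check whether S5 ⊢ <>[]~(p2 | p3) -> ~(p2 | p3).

Valid

Tableau for the negation ~(<>[]~(p2 | p3) -> ~(p2 | p3)):
1. ~(<>[]~(p2 | p3) -> ~(p2 | p3)), u
2. <>[]~(p2 | p3), u   [~->-rule on 1]
3. p2 | p3, u   [~->-rule on 1]
4. p3, u   [|-rule on 3 (branches; this branch)]
5. []~(p2 | p3), v   [<>-rule on 2: fresh world v, uRv]
6. ~(p2 | p3), u   [[]-rule on 5 via vRu]
7. ~p2, u   [~|-rule on 6]
8. ~p3, u   [~|-rule on 6]
Accessibility: uRu, uRv, vRu, vRv
Branch closes: p3 and ~p3 both at u.
Every branch of the negation's tableau closes; the branch above is one of them.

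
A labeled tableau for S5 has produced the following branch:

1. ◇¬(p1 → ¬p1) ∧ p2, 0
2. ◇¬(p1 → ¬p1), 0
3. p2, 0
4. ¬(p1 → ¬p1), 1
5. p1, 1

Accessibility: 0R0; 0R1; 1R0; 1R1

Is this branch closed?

There is no literal clash: for every atom and world, at most one sign appears.

No, open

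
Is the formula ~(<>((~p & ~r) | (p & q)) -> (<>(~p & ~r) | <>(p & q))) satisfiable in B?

No, unsatisfiable

1. ~(<>((~p & ~r) | (p & q)) -> (<>(~p & ~r) | <>(p & q))), u
2. <>((~p & ~r) | (p & q)), u   [~->-rule on 1]
3. ~(<>(~p & ~r) | <>(p & q)), u   [~->-rule on 1]
4. ~<>(~p & ~r), u   [~|-rule on 3]
5. ~<>(p & q), u   [~|-rule on 3]
6. ~(~p & ~r), u   [~<>-rule on 4 via uRu]
7. ~(p & q), u   [~<>-rule on 5 via uRu]
8. r, u   [~&-rule on 6 (branches; this branch)]
9. ~q, u   [~&-rule on 7 (branches; this branch)]
10. (~p & ~r) | (p & q), v   [<>-rule on 2: fresh world v, uRv]
11. ~(~p & ~r), v   [~<>-rule on 4 via uRv]
12. ~(p & q), v   [~<>-rule on 5 via uRv]
13. p & q, v   [|-rule on 10 (branches; this branch)]
14. p, v   [&-rule on 13]
15. q, v   [&-rule on 13]
16. r, v   [~&-rule on 11 (branches; this branch)]
17. ~q, v   [~&-rule on 12 (branches; this branch)]
Accessibility: uRu, uRv, vRu, vRv
Branch closes: q and ~q both at v.
Every branch closes; the branch above is one of them.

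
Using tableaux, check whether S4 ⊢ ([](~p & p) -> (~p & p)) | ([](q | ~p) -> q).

Tableau for the negation ~(([](~p & p) -> (~p & p)) | ([](q | ~p) -> q)):
1. ~(([](~p & p) -> (~p & p)) | ([](q | ~p) -> q)), u
2. ~([](~p & p) -> (~p & p)), u
3. ~([](q | ~p) -> q), u
4. [](~p & p), u
5. ~(~p & p), u
6. [](q | ~p), u
7. ~q, u
8. ~p & p, u
9. ~p, u
10. p, u
Accessibility: uRu
Branch closes: p and ~p both at u.
Every branch of the negation's tableau closes; the branch above is one of them.

Valid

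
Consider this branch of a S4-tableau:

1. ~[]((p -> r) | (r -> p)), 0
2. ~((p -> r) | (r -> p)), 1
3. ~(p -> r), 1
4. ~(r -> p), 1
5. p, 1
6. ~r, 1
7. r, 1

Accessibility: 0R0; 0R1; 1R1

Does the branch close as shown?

Yes, closed

Both r and ~r appear at 1.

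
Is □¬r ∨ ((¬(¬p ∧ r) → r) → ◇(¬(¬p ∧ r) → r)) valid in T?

Valid in T

Tableau for the negation ¬(□¬r ∨ ((¬(¬p ∧ r) → r) → ◇(¬(¬p ∧ r) → r))):
1. ¬(□¬r ∨ ((¬(¬p ∧ r) → r) → ◇(¬(¬p ∧ r) → r))), w0
2. ¬□¬r, w0   [¬∨-rule on 1]
3. ¬((¬(¬p ∧ r) → r) → ◇(¬(¬p ∧ r) → r)), w0   [¬∨-rule on 1]
4. ¬(¬p ∧ r) → r, w0   [¬→-rule on 3]
5. ¬◇(¬(¬p ∧ r) → r), w0   [¬→-rule on 3]
6. ¬(¬(¬p ∧ r) → r), w0   [¬◇-rule on 5 via w0Rw0]
7. ¬(¬p ∧ r), w0   [¬→-rule on 6]
8. ¬r, w0   [¬→-rule on 6]
9. ¬p ∧ r, w0   [→-rule on 4 (branches; this branch)]
10. ¬p, w0   [∧-rule on 9]
11. r, w0   [∧-rule on 9]
Accessibility: w0Rw0
Branch closes: r and ¬r both at w0.
Every branch of the negation's tableau closes; the branch above is one of them.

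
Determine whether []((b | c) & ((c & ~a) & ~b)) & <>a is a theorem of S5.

Not valid

Tableau for the negation ~([]((b | c) & ((c & ~a) & ~b)) & <>a):
1. ~([]((b | c) & ((c & ~a) & ~b)) & <>a), u
2. ~<>a, u
3. ~a, u
Accessibility: uRu
The negation has an open branch (countermodel exists).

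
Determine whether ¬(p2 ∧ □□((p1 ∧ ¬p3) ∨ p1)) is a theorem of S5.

Not valid

Tableau for the negation p2 ∧ □□((p1 ∧ ¬p3) ∨ p1):
1. p2 ∧ □□((p1 ∧ ¬p3) ∨ p1), 0
2. p2, 0
3. □□((p1 ∧ ¬p3) ∨ p1), 0
4. □((p1 ∧ ¬p3) ∨ p1), 0
5. (p1 ∧ ¬p3) ∨ p1, 0
6. p1, 0
Accessibility: 0R0
The negation has an open branch (countermodel exists).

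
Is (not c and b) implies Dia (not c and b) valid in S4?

Tableau for the negation not ((not c and b) implies Dia (not c and b)):
1. not ((not c and b) implies Dia (not c and b)), w0
2. not c and b, w0   [neg-implies-rule on 1]
3. not Dia (not c and b), w0   [neg-implies-rule on 1]
4. not c, w0   [and-rule on 2]
5. b, w0   [and-rule on 2]
6. not (not c and b), w0   [neg-Dia-rule on 3 via w0Rw0]
7. not b, w0   [neg-and-rule on 6 (branches; this branch)]
Accessibility: w0Rw0
Branch closes: b and not b both at w0.
All branches of the negation close; one closing branch shown above.

Yes, valid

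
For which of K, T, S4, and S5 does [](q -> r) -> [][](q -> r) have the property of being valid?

S4, S5

S4-tableau for the negation ~([](q -> r) -> [][](q -> r)):
1. ~([](q -> r) -> [][](q -> r)), 0
2. [](q -> r), 0
3. ~[][](q -> r), 0
4. q -> r, 0
5. r, 0
6. ~[](q -> r), 1
7. q -> r, 1
8. r, 1
9. ~(q -> r), 2
10. q, 2
11. ~r, 2
12. q -> r, 2
13. r, 2
Accessibility: 0R0, 0R1, 0R2, 1R1, 1R2, 2R2
Branch closes: r and ~r both at 2.
Every branch closes (one shown): valid in S4, hence also in S5 (every theorem of S4 is a theorem of S5).
T-tableau for the negation ~([](q -> r) -> [][](q -> r)):
1. ~([](q -> r) -> [][](q -> r)), 0
2. [](q -> r), 0
3. ~[][](q -> r), 0
4. q -> r, 0
5. r, 0
6. ~[](q -> r), 1
7. q -> r, 1
8. r, 1
9. ~(q -> r), 2
10. q, 2
11. ~r, 2
Accessibility: 0R0, 0R1, 1R1, 1R2, 2R2
Complete open branch: countermodel on a T-frame, so not valid in T, nor in K (the same frame is also a K-frame).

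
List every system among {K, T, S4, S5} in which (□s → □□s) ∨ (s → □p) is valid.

T-tableau for the negation ¬((□s → □□s) ∨ (s → □p)):
1. ¬((□s → □□s) ∨ (s → □p)), 0
2. ¬(□s → □□s), 0   [¬∨-rule on 1]
3. ¬(s → □p), 0   [¬∨-rule on 1]
4. □s, 0   [¬→-rule on 2]
5. ¬□□s, 0   [¬→-rule on 2]
6. s, 0   [¬→-rule on 3]
7. ¬□p, 0   [¬→-rule on 3]
8. ¬□s, 1   [¬□-rule on 5: fresh world 1, 0R1]
9. s, 1   [□-rule on 4 via 0R1]
10. ¬p, 2   [¬□-rule on 7: fresh world 2, 0R2]
11. s, 2   [□-rule on 4 via 0R2]
12. ¬s, 3   [¬□-rule on 8: fresh world 3, 1R3]
Accessibility: 0R0, 0R1, 0R2, 1R1, 1R3, 2R2, 3R3
Complete open branch: countermodel on a T-frame, so not valid in T, nor in K (the same frame is also a K-frame).
S4-tableau for the negation ¬((□s → □□s) ∨ (s → □p)):
1. ¬((□s → □□s) ∨ (s → □p)), 0
2. ¬(□s → □□s), 0   [¬∨-rule on 1]
3. ¬(s → □p), 0   [¬∨-rule on 1]
4. □s, 0   [¬→-rule on 2]
5. ¬□□s, 0   [¬→-rule on 2]
6. s, 0   [¬→-rule on 3]
7. ¬□p, 0   [¬→-rule on 3]
8. ¬□s, 1   [¬□-rule on 5: fresh world 1, 0R1]
9. s, 1   [□-rule on 4 via 0R1]
10. ¬p, 2   [¬□-rule on 7: fresh world 2, 0R2]
11. s, 2   [□-rule on 4 via 0R2]
12. ¬s, 3   [¬□-rule on 8: fresh world 3, 1R3]
13. s, 3   [□-rule on 4 via 0R3]
Accessibility: 0R0, 0R1, 0R2, 0R3, 1R1, 1R3, 2R2, 3R3
Branch closes: s and ¬s both at 3.
Every branch closes (one shown): valid in S4, hence also in S5 (every theorem of S4 is a theorem of S5).

S4, S5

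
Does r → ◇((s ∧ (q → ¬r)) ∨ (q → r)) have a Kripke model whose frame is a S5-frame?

Satisfiable (open branch found)

1. r → ◇((s ∧ (q → ¬r)) ∨ (q → r)), 0
2. ◇((s ∧ (q → ¬r)) ∨ (q → r)), 0
3. (s ∧ (q → ¬r)) ∨ (q → r), 1
4. q → r, 1
5. r, 1
Accessibility: 0R0, 0R1, 1R0, 1R1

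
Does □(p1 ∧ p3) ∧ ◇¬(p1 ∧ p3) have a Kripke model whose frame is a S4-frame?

Unsatisfiable

1. □(p1 ∧ p3) ∧ ◇¬(p1 ∧ p3), 0
2. □(p1 ∧ p3), 0   [∧-rule on 1]
3. ◇¬(p1 ∧ p3), 0   [∧-rule on 1]
4. p1 ∧ p3, 0   [□-rule on 2 via 0R0]
5. p1, 0   [∧-rule on 4]
6. p3, 0   [∧-rule on 4]
7. ¬(p1 ∧ p3), 1   [◇-rule on 3: fresh world 1, 0R1]
8. p1 ∧ p3, 1   [□-rule on 2 via 0R1]
9. p1, 1   [∧-rule on 8]
10. p3, 1   [∧-rule on 8]
11. ¬p3, 1   [¬∧-rule on 7 (branches; this branch)]
Accessibility: 0R0, 0R1, 1R1
Branch closes: p3 and ¬p3 both at 1.
Every branch closes; the branch above is one of them.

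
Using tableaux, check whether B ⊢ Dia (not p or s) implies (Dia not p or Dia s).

Tableau for the negation not (Dia (not p or s) implies (Dia not p or Dia s)):
1. not (Dia (not p or s) implies (Dia not p or Dia s)), w0
2. Dia (not p or s), w0   [neg-implies-rule on 1]
3. not (Dia not p or Dia s), w0   [neg-implies-rule on 1]
4. not Dia not p, w0   [neg-or-rule on 3]
5. not Dia s, w0   [neg-or-rule on 3]
6. p, w0   [neg-Dia-rule on 4 via w0Rw0]
7. not s, w0   [neg-Dia-rule on 5 via w0Rw0]
8. not p or s, w1   [Dia-rule on 2: fresh world w1, w0Rw1]
9. p, w1   [neg-Dia-rule on 4 via w0Rw1]
10. not s, w1   [neg-Dia-rule on 5 via w0Rw1]
11. s, w1   [or-rule on 8 (branches; this branch)]
Accessibility: w0Rw0, w0Rw1, w1Rw0, w1Rw1
Branch closes: s and not s both at w1.
All branches of the negation close; one closing branch shown above.

Yes, valid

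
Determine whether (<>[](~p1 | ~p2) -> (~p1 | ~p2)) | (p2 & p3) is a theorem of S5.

Tableau for the negation ~((<>[](~p1 | ~p2) -> (~p1 | ~p2)) | (p2 & p3)):
1. ~((<>[](~p1 | ~p2) -> (~p1 | ~p2)) | (p2 & p3)), w0
2. ~(<>[](~p1 | ~p2) -> (~p1 | ~p2)), w0
3. ~(p2 & p3), w0
4. <>[](~p1 | ~p2), w0
5. ~(~p1 | ~p2), w0
6. p1, w0
7. p2, w0
8. ~p3, w0
9. [](~p1 | ~p2), w1
10. ~p1 | ~p2, w0
11. ~p1 | ~p2, w1
12. ~p2, w0
Accessibility: w0Rw0, w0Rw1, w1Rw0, w1Rw1
Branch closes: p2 and ~p2 both at w0.
Every branch of the negation's tableau closes; the branch above is one of them.

Yes, valid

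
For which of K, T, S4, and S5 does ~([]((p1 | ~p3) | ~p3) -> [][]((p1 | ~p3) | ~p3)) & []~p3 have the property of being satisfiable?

T-tableau for the formula:
1. ~([]((p1 | ~p3) | ~p3) -> [][]((p1 | ~p3) | ~p3)) & []~p3, u
2. ~([]((p1 | ~p3) | ~p3) -> [][]((p1 | ~p3) | ~p3)), u
3. []~p3, u
4. []((p1 | ~p3) | ~p3), u
5. ~[][]((p1 | ~p3) | ~p3), u
6. ~p3, u
7. (p1 | ~p3) | ~p3, u
8. ~[]((p1 | ~p3) | ~p3), v
9. ~p3, v
10. (p1 | ~p3) | ~p3, v
11. ~((p1 | ~p3) | ~p3), w
12. ~(p1 | ~p3), w
13. p3, w
14. ~p1, w
Accessibility: uRu, uRv, vRv, vRw, wRw
Complete open branch: satisfiable in T, hence also in K (this T-model is also a K-model).
S4-tableau for the formula:
1. ~([]((p1 | ~p3) | ~p3) -> [][]((p1 | ~p3) | ~p3)) & []~p3, u
2. ~([]((p1 | ~p3) | ~p3) -> [][]((p1 | ~p3) | ~p3)), u
3. []~p3, u
4. []((p1 | ~p3) | ~p3), u
5. ~[][]((p1 | ~p3) | ~p3), u
6. ~p3, u
7. (p1 | ~p3) | ~p3, u
8. p1 | ~p3, u
9. ~[]((p1 | ~p3) | ~p3), v
10. ~p3, v
11. (p1 | ~p3) | ~p3, v
12. p1 | ~p3, v
13. ~((p1 | ~p3) | ~p3), w
14. ~(p1 | ~p3), w
15. p3, w
16. ~p1, w
17. ~p3, w
Accessibility: uRu, uRv, uRw, vRv, vRw, wRw
Branch closes: p3 and ~p3 both at w.
Every branch closes (one shown): unsatisfiable in S4, hence also in S5 (every S5-frame is an S4-frame).

K, T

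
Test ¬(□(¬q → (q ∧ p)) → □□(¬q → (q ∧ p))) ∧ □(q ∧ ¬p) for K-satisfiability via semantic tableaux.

Satisfiable (open branch found)

1. ¬(□(¬q → (q ∧ p)) → □□(¬q → (q ∧ p))) ∧ □(q ∧ ¬p), 0
2. ¬(□(¬q → (q ∧ p)) → □□(¬q → (q ∧ p))), 0
3. □(q ∧ ¬p), 0
4. □(¬q → (q ∧ p)), 0
5. ¬□□(¬q → (q ∧ p)), 0
6. ¬□(¬q → (q ∧ p)), 1
7. q ∧ ¬p, 1
8. q, 1
9. ¬p, 1
10. ¬q → (q ∧ p), 1
11. ¬(¬q → (q ∧ p)), 2
12. ¬q, 2
13. ¬(q ∧ p), 2
14. ¬p, 2
Accessibility: 0R1, 1R2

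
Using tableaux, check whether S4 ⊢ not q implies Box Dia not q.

Not valid

Tableau for the negation not (not q implies Box Dia not q):
1. not (not q implies Box Dia not q), 0
2. not q, 0
3. not Box Dia not q, 0
4. not Dia not q, 1
5. q, 1
Accessibility: 0R0, 0R1, 1R1
The negation has an open branch (countermodel exists).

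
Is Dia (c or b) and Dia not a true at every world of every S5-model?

Tableau for the negation not (Dia (c or b) and Dia not a):
1. not (Dia (c or b) and Dia not a), w0
2. not Dia not a, w0
3. a, w0
Accessibility: w0Rw0
The negation has an open branch (countermodel exists).

No, not valid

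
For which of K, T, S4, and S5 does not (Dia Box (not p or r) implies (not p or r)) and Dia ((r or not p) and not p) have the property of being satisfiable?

S4-tableau for the formula:
1. not (Dia Box (not p or r) implies (not p or r)) and Dia ((r or not p) and not p), u
2. not (Dia Box (not p or r) implies (not p or r)), u
3. Dia ((r or not p) and not p), u
4. Dia Box (not p or r), u
5. not (not p or r), u
6. p, u
7. not r, u
8. (r or not p) and not p, v
9. r or not p, v
10. not p, v
11. Box (not p or r), w
12. not p or r, w
13. r, w
Accessibility: uRu, uRv, uRw, vRv, wRw
Complete open branch: satisfiable in S4, hence also in K, T (this S4-model is also a K-model and a T-model).
S5-tableau for the formula:
1. not (Dia Box (not p or r) implies (not p or r)) and Dia ((r or not p) and not p), u
2. not (Dia Box (not p or r) implies (not p or r)), u
3. Dia ((r or not p) and not p), u
4. Dia Box (not p or r), u
5. not (not p or r), u
6. p, u
7. not r, u
8. (r or not p) and not p, v
9. r or not p, v
10. not p, v
11. Box (not p or r), w
12. not p or r, u
13. not p or r, v
14. not p or r, w
15. r, u
Accessibility: uRu, uRv, uRw, vRu, vRv, vRw, wRu, wRv, wRw
Branch closes: r and not r both at u.
Every branch closes (one shown): unsatisfiable in S5.

K, T, S4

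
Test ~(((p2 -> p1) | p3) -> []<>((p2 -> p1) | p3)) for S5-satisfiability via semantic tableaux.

1. ~(((p2 -> p1) | p3) -> []<>((p2 -> p1) | p3)), w0
2. (p2 -> p1) | p3, w0   [~->-rule on 1]
3. ~[]<>((p2 -> p1) | p3), w0   [~->-rule on 1]
4. p2 -> p1, w0   [|-rule on 2 (branches; this branch)]
5. p1, w0   [->-rule on 4 (branches; this branch)]
6. ~<>((p2 -> p1) | p3), w1   [~[]-rule on 3: fresh world w1, w0Rw1]
7. ~((p2 -> p1) | p3), w0   [~<>-rule on 6 via w1Rw0]
8. ~(p2 -> p1), w0   [~|-rule on 7]
9. ~p3, w0   [~|-rule on 7]
10. p2, w0   [~->-rule on 8]
11. ~p1, w0   [~->-rule on 8]
Accessibility: w0Rw0, w0Rw1, w1Rw0, w1Rw1
Branch closes: p1 and ~p1 both at w0.
(One branch shown.) All branches close.

No, unsatisfiable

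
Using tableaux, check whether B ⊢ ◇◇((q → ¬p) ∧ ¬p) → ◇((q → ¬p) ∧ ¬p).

No, not valid

Tableau for the negation ¬(◇◇((q → ¬p) ∧ ¬p) → ◇((q → ¬p) ∧ ¬p)):
1. ¬(◇◇((q → ¬p) ∧ ¬p) → ◇((q → ¬p) ∧ ¬p)), 0
2. ◇◇((q → ¬p) ∧ ¬p), 0   [¬→-rule on 1]
3. ¬◇((q → ¬p) ∧ ¬p), 0   [¬→-rule on 1]
4. ¬((q → ¬p) ∧ ¬p), 0   [¬◇-rule on 3 via 0R0]
5. p, 0   [¬∧-rule on 4 (branches; this branch)]
6. ◇((q → ¬p) ∧ ¬p), 1   [◇-rule on 2: fresh world 1, 0R1]
7. ¬((q → ¬p) ∧ ¬p), 1   [¬◇-rule on 3 via 0R1]
8. p, 1   [¬∧-rule on 7 (branches; this branch)]
9. (q → ¬p) ∧ ¬p, 2   [◇-rule on 6: fresh world 2, 1R2]
10. q → ¬p, 2   [∧-rule on 9]
11. ¬p, 2   [∧-rule on 9]
Accessibility: 0R0, 0R1, 1R0, 1R1, 1R2, 2R1, 2R2
The negation has an open branch (countermodel exists).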